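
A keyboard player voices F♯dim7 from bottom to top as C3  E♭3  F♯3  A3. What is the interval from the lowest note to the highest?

major sixth

The outer voices are C3 and A3.
Counting 6 letters and 9 half steps from C gives a major sixth.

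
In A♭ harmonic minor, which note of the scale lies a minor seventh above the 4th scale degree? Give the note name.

Cb

The scale is A♭ B♭ C♭ D♭ E♭ F♭ G.
The 4th scale degree is D♭; a minor seventh above that is C♭ — scale degree 3.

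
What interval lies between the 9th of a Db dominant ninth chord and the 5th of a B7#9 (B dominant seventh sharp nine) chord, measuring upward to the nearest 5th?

augmented 2nd

The 9th of Db dominant ninth is Eb; the 5th of B7#9 (B dominant seventh sharp nine) is F#.
From Eb to F#: 3 semitones over a second = augmented.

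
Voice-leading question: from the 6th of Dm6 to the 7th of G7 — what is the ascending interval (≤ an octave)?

The 6th of Dm6 is B; the 7th of G7 is F.
From B to F: 6 semitones over a fifth = diminished.

diminished fifth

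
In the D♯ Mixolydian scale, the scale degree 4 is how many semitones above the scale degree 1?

The scale is D♯ E♯ F𝄪 G♯ A♯ B♯ C♯.
D♯ up to G♯ is a perfect fourth — 5 semitones.

5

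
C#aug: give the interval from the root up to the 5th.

C#+ is spelled C#-E#-G##.
The root is C# and the 5th is G##.
From C# to G##: 8 semitones over a fifth = augmented.

augmented 5th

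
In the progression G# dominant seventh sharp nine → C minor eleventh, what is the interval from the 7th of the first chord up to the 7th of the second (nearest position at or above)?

diminished fourth

The 7th of G# dominant seventh sharp nine is F#; the 7th of C minor eleventh is Bb.
F# up to Bb is 4 semitones, a half step narrower than a perfect fourth, so the interval is diminished.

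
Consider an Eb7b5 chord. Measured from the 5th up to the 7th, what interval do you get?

Eb7b5 (Eb dominant seventh flat five): Eb, G, Bbb, Db.
The 5th is Bbb and the 7th is Db.
From Bbb to Db is 4 semitones, exactly the major third.

major third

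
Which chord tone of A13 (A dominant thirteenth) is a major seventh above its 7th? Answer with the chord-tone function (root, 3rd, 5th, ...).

13th

The chord tones of A13 are A, C♯, E, G, B, F♯.
The 7th is G. A major seventh above G is F♯.
F♯ is the chord's 13th.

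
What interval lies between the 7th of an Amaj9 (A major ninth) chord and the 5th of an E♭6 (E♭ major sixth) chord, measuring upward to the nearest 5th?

Amaj9 (A major ninth) has G♯ as its 7th, and E♭6 (E♭ major sixth) has B♭ as its 5th.
3 letter names make it a third; at 2 semitones (a whole step narrower than major) the quality is diminished.

diminished third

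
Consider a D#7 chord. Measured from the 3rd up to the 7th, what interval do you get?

diminished fifth

The chord tones of D#7 are D#–F##–A#–C#.
That puts F## below C#.
From F## to C#: 6 semitones over a fifth = diminished.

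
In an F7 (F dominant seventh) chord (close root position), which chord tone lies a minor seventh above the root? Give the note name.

F dominant seventh is spelled F A C Eb.
The root is F. A minor seventh above F is Eb.
Eb is the chord's 7th.

Eb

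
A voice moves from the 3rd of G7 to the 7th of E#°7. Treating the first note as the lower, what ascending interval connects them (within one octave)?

G7 has B as its 3rd, and E#°7 has D as its 7th.
From B to D: 3 semitones over a third = minor.

minor third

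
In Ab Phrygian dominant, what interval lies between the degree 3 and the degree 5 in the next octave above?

minor tenth

Ab phrygian dominant: Ab Bbb C Db Eb Fb Gb.
So we need the interval from C up to Eb.
From C to Eb: 15 semitones over a tenth = minor.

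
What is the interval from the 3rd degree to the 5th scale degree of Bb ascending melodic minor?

major 3rd

The scale runs Bb C Db Eb F G A.
So we need the interval from Db up to F.
From Db to F is 4 semitones, exactly the major third.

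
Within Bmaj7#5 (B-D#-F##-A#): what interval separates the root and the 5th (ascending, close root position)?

That puts B below F##.
From B to F##: 8 semitones over a fifth = augmented.

augmented 5th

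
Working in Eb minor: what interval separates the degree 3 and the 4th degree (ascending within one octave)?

Spelling Eb minor: Eb F Gb Ab Bb Cb Db.
So we need the interval from Gb up to Ab.
Counting 2 letters and 2 half steps from Gb gives a major second.

major second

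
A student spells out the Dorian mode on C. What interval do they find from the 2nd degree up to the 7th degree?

C dorian: C D Eb F G A Bb.
That puts D below Bb.
From D to Bb: 8 semitones over a sixth = minor.

minor sixth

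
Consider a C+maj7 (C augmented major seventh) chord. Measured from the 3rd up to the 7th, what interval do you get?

perfect 5th

C augmented major seventh: C E G# B.
The 3rd is E and the 7th is B.
Counting 5 letters and 7 half steps from E gives a perfect fifth.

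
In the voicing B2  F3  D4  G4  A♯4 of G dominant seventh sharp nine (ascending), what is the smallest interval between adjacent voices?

augmented second

Adjacent intervals: B2→F3 = diminished fifth; F3→D4 = major sixth; D4→G4 = perfect fourth; G4→A♯4 = augmented second.
The smallest is G4 to A♯4, an augmented second (3 semitones).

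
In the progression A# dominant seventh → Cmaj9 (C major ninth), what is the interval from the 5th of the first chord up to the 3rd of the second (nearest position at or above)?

diminished octave

A# dominant seventh has E# as its 5th, and Cmaj9 (C major ninth) has E as its 3rd.
From E# to E: 11 semitones over an octave = diminished.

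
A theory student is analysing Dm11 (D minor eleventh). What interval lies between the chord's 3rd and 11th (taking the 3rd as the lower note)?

major ninth

D minor eleventh is spelled D–F–A–C–E–G.
3rd = F; 11th = G.
F up to G spans 9 letter names and 14 semitones — a major ninth.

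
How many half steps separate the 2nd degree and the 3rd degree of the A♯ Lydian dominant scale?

2

The scale is A♯ B♯ C𝄪 D𝄪 E♯ F𝄪 G♯.
B♯ up to C𝄪 is a major second — 2 semitones.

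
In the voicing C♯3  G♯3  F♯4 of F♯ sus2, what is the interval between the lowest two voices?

Those voices are C♯3 and G♯3.
Counting 5 letters and 7 half steps from C♯ gives a perfect fifth.

perfect fifth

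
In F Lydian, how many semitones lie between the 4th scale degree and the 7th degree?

The scale is F G A B C D E.
B up to E is a perfect fourth — 5 semitones.

5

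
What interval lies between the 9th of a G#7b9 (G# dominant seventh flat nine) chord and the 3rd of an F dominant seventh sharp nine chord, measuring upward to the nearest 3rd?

The 9th of G#7b9 (G# dominant seventh flat nine) is A; the 3rd of F dominant seventh sharp nine is A.
From A to A is 0 semitones, exactly the perfect unison.

perfect unison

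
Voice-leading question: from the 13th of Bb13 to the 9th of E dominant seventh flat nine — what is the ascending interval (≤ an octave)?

minor 7th

The 13th of Bb13 is G; the 9th of E dominant seventh flat nine is F.
G up to F is 10 semitones, a half step narrower than a major seventh, so the interval is minor.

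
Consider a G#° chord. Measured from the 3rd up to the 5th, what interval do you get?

minor third

The chord tones of G# diminished are G# B D.
So we need the interval from B up to D.
3 letter names make it a third; at 3 semitones (a half step narrower than major) the quality is minor.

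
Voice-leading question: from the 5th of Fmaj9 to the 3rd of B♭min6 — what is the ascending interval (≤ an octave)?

minor second

The 5th of Fmaj9 is C; the 3rd of B♭min6 is D♭.
C up to D♭ is 1 semitone, a half step narrower than a major second, so the interval is minor.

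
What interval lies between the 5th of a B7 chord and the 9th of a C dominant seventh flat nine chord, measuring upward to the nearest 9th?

B7 has F♯ as its 5th, and C dominant seventh flat nine has D♭ as its 9th.
6 letter names make it a sixth; at 7 semitones (a whole step narrower than major) the quality is diminished.

diminished sixth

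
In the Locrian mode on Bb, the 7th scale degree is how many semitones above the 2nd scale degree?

9

The scale is Bb Cb Db Eb Fb Gb Ab.
Cb up to Ab is a major sixth — 9 semitones.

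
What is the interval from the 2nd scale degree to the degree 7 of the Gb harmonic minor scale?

Gb harmonic minor: Gb Ab Bbb Cb Db Ebb F.
2nd scale degree = Ab; 7th degree = F.
From Ab to F is 9 semitones, exactly the major sixth.

major sixth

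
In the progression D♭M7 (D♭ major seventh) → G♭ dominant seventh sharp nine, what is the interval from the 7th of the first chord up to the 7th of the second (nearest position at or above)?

diminished fourth

D♭M7 (D♭ major seventh) has C as its 7th, and G♭ dominant seventh sharp nine has F♭ as its 7th.
C up to F♭ is 4 semitones, a half step narrower than a perfect fourth, so the interval is diminished.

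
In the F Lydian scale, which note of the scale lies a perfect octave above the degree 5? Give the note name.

C

The scale is F G A B C D E.
The degree 5 is C; a perfect octave above that is C — scale degree 5.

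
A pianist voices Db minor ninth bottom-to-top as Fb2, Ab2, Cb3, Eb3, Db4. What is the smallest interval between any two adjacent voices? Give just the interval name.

Adjacent intervals: Fb2→Ab2 = major third; Ab2→Cb3 = minor third; Cb3→Eb3 = major third; Eb3→Db4 = minor seventh.
The smallest is Ab2 to Cb3, a minor third (3 semitones).

minor 3rd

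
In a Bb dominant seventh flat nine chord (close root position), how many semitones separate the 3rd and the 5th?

The chord tones of Bb7b9 (Bb dominant seventh flat nine) are Bb-D-F-Ab-Cb.
D to F is a minor third: 3 semitones.

3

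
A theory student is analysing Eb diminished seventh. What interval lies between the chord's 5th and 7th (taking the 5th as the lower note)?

m3

Ebdim7 (Eb diminished seventh): Eb–Gb–Bbb–Dbb.
The 5th is Bbb and the 7th is Dbb.
Bbb up to Dbb is 3 semitones, a half step narrower than a major third, so the interval is minor.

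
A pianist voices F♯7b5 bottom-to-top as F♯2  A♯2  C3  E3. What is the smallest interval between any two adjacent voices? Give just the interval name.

diminished third

Adjacent intervals: F♯2→A♯2 = major third; A♯2→C3 = diminished third; C3→E3 = major third.
The smallest is A♯2 to C3, a diminished third (2 semitones).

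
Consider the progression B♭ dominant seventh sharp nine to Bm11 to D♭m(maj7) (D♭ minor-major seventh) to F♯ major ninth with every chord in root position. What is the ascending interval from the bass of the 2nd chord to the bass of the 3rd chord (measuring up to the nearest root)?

diminished third

The roots are B and D♭.
B up to D♭ is 2 semitones, a whole step narrower than a major third, so the interval is diminished.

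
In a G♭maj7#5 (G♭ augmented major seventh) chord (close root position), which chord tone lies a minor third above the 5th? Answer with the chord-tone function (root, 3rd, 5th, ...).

The chord tones of G♭+maj7 are G♭ B♭ D F.
The 5th is D. A minor third above D is F.
F is the chord's 7th.

7th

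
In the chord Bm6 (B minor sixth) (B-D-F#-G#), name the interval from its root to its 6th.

major sixth

So we need the interval from B up to G#.
Counting 6 letters and 9 half steps from B gives a major sixth.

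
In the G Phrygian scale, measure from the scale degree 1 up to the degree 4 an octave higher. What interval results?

perfect 11th

The scale runs G Ab Bb C D Eb F.
That puts G below C.
G up to C spans 11 letter names and 17 semitones — a perfect eleventh.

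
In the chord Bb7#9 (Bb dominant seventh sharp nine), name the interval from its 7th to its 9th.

augmented third

Spelling the chord: Bb–D–F–Ab–C#.
The 7th is Ab and the 9th is C#.
Ab up to C# is 5 semitones, a half step wider than a major third, so the interval is augmented.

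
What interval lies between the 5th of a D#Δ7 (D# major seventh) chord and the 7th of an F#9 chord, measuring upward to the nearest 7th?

The 5th of D#Δ7 (D# major seventh) is A#; the 7th of F#9 is E.
A# up to E is 6 semitones, a half step narrower than a perfect fifth, so the interval is diminished.

diminished 5th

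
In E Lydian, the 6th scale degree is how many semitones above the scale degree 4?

3

The scale is E F# G# A# B C# D#.
A# up to C# is a minor third — 3 semitones.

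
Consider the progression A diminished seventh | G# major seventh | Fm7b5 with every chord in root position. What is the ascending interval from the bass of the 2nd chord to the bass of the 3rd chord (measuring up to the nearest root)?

diminished 7th

The roots are G# and F.
7 letter names make it a seventh; at 9 semitones (a whole step narrower than major) the quality is diminished.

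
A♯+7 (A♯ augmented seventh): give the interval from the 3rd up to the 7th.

diminished fifth

A♯aug7: A♯–C𝄪–E𝄪–G♯.
3rd = C𝄪; 7th = G♯.
C𝄪 up to G♯ is 6 semitones, a half step narrower than a perfect fifth, so the interval is diminished.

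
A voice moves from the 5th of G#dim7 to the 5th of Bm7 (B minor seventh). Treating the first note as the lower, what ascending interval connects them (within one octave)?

M3

The 5th of G#dim7 is D; the 5th of Bm7 (B minor seventh) is F#.
D up to F# spans 3 letter names and 4 semitones — a major third.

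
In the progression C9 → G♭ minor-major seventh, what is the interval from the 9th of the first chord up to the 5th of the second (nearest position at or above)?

diminished octave

The 9th of C9 is D; the 5th of G♭ minor-major seventh is D♭.
From D to D♭: 11 semitones over an octave = diminished.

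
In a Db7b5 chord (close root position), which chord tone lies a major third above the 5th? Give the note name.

Db7b5 is spelled Db, F, Abb, Cb.
The 5th is Abb. A major third above Abb is Cb.
Cb is the chord's 7th.

Cb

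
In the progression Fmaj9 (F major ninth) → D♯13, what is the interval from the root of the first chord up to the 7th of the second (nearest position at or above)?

Fmaj9 (F major ninth) has F as its root, and D♯13 has C♯ as its 7th.
5 letter names make it a fifth; at 8 semitones (a half step wider than perfect) the quality is augmented.

augmented fifth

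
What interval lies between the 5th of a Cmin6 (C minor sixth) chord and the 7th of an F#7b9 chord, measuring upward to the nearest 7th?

major sixth

Cmin6 (C minor sixth) has G as its 5th, and F#7b9 has E as its 7th.
G up to E spans 6 letter names and 9 semitones — a major sixth.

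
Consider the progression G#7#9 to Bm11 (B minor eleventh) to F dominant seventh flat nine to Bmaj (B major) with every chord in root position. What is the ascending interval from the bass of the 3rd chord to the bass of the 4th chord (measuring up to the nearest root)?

augmented fourth

The roots are F and B.
4 letter names make it a fourth; at 6 semitones (a half step wider than perfect) the quality is augmented.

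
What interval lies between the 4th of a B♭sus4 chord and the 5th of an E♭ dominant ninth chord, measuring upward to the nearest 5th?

The 4th of B♭sus4 is E♭; the 5th of E♭ dominant ninth is B♭.
From E♭ to B♭ is 7 semitones, exactly the perfect fifth.

perfect 5th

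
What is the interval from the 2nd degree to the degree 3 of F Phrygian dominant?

augmented second

The scale runs F Gb A Bb C Db Eb.
The 2nd degree is Gb and the degree 3 is A.
Gb up to A is 3 semitones, a half step wider than a major second, so the interval is augmented.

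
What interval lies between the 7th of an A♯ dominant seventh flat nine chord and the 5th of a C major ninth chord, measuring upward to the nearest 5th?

The 7th of A♯ dominant seventh flat nine is G♯; the 5th of C major ninth is G.
G♯ up to G is 11 semitones, a half step narrower than a perfect octave, so the interval is diminished.

diminished octave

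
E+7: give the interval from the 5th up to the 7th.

E+7: E-G♯-B♯-D.
5th = B♯; 7th = D.
B♯ up to D is 2 semitones, a whole step narrower than a major third, so the interval is diminished.

diminished 3rd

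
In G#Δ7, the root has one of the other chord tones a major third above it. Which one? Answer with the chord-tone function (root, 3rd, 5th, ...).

3rd

G#M7 (G# major seventh) is spelled G#, B#, D#, F##.
The root is G#. A major third above G# is B#.
B# is the chord's 3rd.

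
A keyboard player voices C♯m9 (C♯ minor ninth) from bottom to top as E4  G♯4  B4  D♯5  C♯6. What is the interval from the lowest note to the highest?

major thirteenth

The outer voices are E4 and C♯6.
Counting 13 letters and 21 half steps from E gives a major thirteenth.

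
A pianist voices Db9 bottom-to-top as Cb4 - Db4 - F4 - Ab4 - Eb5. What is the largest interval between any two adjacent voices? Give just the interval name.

Adjacent intervals: Cb4→Db4 = major second; Db4→F4 = major third; F4→Ab4 = minor third; Ab4→Eb5 = perfect fifth.
The largest is Ab4 to Eb5, a perfect fifth (7 semitones).

perfect fifth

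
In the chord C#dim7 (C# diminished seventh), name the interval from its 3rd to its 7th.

diminished 5th

C# diminished seventh is spelled C# E G Bb.
So we need the interval from E up to Bb.
E up to Bb is 6 semitones, a half step narrower than a perfect fifth, so the interval is diminished.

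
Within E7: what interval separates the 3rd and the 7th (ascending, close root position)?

d5

The chord tones of E7 are E–G#–B–D.
3rd = G#; 7th = D.
From G# to D: 6 semitones over a fifth = diminished.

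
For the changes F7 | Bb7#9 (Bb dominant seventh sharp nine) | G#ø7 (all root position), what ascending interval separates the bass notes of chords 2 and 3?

augmented 6th

The roots are Bb and G#.
Bb up to G# is 10 semitones, a half step wider than a major sixth, so the interval is augmented.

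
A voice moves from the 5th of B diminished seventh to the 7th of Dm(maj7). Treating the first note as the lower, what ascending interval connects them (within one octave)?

A5

The 5th of B diminished seventh is F; the 7th of Dm(maj7) is C#.
From F to C#: 8 semitones over a fifth = augmented.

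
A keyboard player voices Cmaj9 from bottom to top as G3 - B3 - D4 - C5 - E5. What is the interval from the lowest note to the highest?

major thirteenth

The outer voices are G3 and E5.
Counting 13 letters and 21 half steps from G gives a major thirteenth.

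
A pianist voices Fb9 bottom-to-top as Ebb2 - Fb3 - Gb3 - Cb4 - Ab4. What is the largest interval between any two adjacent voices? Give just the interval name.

Adjacent intervals: Ebb2→Fb3 = major ninth; Fb3→Gb3 = major second; Gb3→Cb4 = perfect fourth; Cb4→Ab4 = major sixth.
The largest is Ebb2 to Fb3, a major ninth (14 semitones).

major 9th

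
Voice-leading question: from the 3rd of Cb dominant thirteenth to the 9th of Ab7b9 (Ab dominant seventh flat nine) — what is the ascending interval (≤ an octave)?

diminished fifth

Cb dominant thirteenth has Eb as its 3rd, and Ab7b9 (Ab dominant seventh flat nine) has Bbb as its 9th.
5 letter names make it a fifth; at 6 semitones (a half step narrower than perfect) the quality is diminished.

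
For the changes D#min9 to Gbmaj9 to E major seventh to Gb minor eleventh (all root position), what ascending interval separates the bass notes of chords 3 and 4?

The roots are E and Gb.
3 letter names make it a third; at 2 semitones (a whole step narrower than major) the quality is diminished.

diminished third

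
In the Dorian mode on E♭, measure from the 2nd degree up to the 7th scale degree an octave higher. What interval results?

E♭ dorian: E♭ F G♭ A♭ B♭ C D♭.
So we need the interval from F up to D♭.
From F to D♭: 20 semitones over a thirteenth = minor.

minor thirteenth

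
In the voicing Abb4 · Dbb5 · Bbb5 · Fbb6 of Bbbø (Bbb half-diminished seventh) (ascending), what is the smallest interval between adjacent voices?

Adjacent intervals: Abb4→Dbb5 = perfect fourth; Dbb5→Bbb5 = major sixth; Bbb5→Fbb6 = diminished fifth.
The smallest is Abb4 to Dbb5, a perfect fourth (5 semitones).

perfect fourth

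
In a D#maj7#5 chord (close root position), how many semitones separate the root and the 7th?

The chord tones of D# augmented major seventh are D#, F##, A##, C##.
D# to C## is a major seventh: 11 semitones.

11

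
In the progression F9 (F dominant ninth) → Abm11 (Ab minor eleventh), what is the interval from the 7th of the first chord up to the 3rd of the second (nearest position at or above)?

The 7th of F9 (F dominant ninth) is Eb; the 3rd of Abm11 (Ab minor eleventh) is Cb.
6 letter names make it a sixth; at 8 semitones (a half step narrower than major) the quality is minor.

minor sixth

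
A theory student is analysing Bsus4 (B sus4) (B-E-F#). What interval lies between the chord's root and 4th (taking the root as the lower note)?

The root is B and the 4th is E.
B up to E spans 4 letter names and 5 semitones — a perfect fourth.

P4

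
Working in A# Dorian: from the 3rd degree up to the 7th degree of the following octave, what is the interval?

P12

The scale runs A# B# C# D# E# F## G#.
That puts C# below G#.
Counting 12 letters and 19 half steps from C# gives a perfect twelfth.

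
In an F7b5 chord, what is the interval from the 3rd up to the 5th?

diminished third

F7b5 is spelled F–A–Cb–Eb.
3rd = A; 5th = Cb.
3 letter names make it a third; at 2 semitones (a whole step narrower than major) the quality is diminished.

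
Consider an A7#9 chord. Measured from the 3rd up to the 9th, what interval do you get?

major seventh

A7#9 (A dominant seventh sharp nine) is spelled A-C#-E-G-B#.
3rd = C#; 9th = B#.
C# up to B# spans 7 letter names and 11 semitones — a major seventh.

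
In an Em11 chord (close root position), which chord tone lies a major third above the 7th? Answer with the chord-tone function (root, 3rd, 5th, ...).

9th

E minor eleventh is spelled E, G, B, D, F#, A.
The 7th is D. A major third above D is F#.
F# is the chord's 9th.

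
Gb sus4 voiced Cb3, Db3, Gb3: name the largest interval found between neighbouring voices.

P4

Adjacent intervals: Cb3→Db3 = major second; Db3→Gb3 = perfect fourth.
The largest is Db3 to Gb3, a perfect fourth (5 semitones).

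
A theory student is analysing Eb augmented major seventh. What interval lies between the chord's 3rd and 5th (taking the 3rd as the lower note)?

major 3rd

Ebmaj7#5 (Eb augmented major seventh) is spelled Eb-G-B-D.
The 3rd is G and the 5th is B.
G up to B spans 3 letter names and 4 semitones — a major third.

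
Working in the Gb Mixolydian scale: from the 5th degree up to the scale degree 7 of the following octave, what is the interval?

m10

Spelling the Gb Mixolydian scale: Gb Ab Bb Cb Db Eb Fb.
That puts Db below Fb.
From Db to Fb: 15 semitones over a tenth = minor.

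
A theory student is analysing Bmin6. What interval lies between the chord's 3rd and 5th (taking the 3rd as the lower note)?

The chord tones of Bm6 are B–D–F#–G#.
That puts D below F#.
D up to F# spans 3 letter names and 4 semitones — a major third.

major third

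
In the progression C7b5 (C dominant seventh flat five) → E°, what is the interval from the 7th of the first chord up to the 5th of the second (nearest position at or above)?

The 7th of C7b5 (C dominant seventh flat five) is B♭; the 5th of E° is B♭.
From B♭ to B♭ is 0 semitones, exactly the perfect unison.

perfect unison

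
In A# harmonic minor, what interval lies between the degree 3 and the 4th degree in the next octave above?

major 9th

Spelling A# harmonic minor: A# B# C# D# E# F# G##.
So we need the interval from C# up to D#.
From C# to D# is 14 semitones, exactly the major ninth.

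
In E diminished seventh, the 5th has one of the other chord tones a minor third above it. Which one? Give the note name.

Db

E diminished seventh: E-G-Bb-Db.
The 5th is Bb. A minor third above Bb is Db.
Db is the chord's 7th.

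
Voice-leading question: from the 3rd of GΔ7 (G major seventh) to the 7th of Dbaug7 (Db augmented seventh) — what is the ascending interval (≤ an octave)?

The 3rd of GΔ7 (G major seventh) is B; the 7th of Dbaug7 (Db augmented seventh) is Cb.
From B to Cb: 0 semitones over a second = diminished.

d2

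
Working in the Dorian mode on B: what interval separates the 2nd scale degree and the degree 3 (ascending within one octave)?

minor second

B dorian: B C# D E F# G# A.
That puts C# below D.
2 letter names make it a second; at 1 semitone (a half step narrower than major) the quality is minor.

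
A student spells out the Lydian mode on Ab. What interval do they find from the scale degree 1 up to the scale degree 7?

major seventh

Ab lydian: Ab Bb C D Eb F G.
That puts Ab below G.
From Ab to G is 11 semitones, exactly the major seventh.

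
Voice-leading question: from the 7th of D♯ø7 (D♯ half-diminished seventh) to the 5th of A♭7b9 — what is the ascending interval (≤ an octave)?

The 7th of D♯ø7 (D♯ half-diminished seventh) is C♯; the 5th of A♭7b9 is E♭.
C♯ up to E♭ is 2 semitones, a whole step narrower than a major third, so the interval is diminished.

diminished third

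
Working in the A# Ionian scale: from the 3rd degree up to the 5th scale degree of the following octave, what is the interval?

A# major: A# B# C## D# E# F## G##.
The 3rd degree is C## and the degree 5 (up an octave) is E#.
From C## to E#: 15 semitones over a tenth = minor.

minor 10th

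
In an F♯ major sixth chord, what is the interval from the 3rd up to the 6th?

perfect fourth

F♯6 (F♯ major sixth): F♯-A♯-C♯-D♯.
3rd = A♯; 6th = D♯.
A♯ up to D♯ spans 4 letter names and 5 semitones — a perfect fourth.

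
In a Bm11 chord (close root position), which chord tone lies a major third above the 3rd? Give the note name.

F#

The chord tones of Bm11 are B, D, F♯, A, C♯, E.
The 3rd is D. A major third above D is F♯.
F♯ is the chord's 5th.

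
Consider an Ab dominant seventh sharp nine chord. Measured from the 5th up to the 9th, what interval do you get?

The chord tones of Ab7#9 (Ab dominant seventh sharp nine) are Ab C Eb Gb B.
5th = Eb; 9th = B.
Eb up to B is 8 semitones, a half step wider than a perfect fifth, so the interval is augmented.

augmented fifth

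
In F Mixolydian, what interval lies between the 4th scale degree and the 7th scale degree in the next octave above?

The scale runs F G A Bb C D Eb.
4th scale degree = Bb; degree 7 (up an octave) = Eb.
Bb up to Eb spans 11 letter names and 17 semitones — a perfect eleventh.

perfect eleventh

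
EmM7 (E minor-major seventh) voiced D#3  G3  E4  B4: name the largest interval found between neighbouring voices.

Adjacent intervals: D#3→G3 = diminished fourth; G3→E4 = major sixth; E4→B4 = perfect fifth.
The largest is G3 to E4, a major sixth (9 semitones).

M6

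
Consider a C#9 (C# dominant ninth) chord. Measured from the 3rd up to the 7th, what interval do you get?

diminished fifth

Spelling the chord: C# E# G# B D#.
3rd = E#; 7th = B.
5 letter names make it a fifth; at 6 semitones (a half step narrower than perfect) the quality is diminished.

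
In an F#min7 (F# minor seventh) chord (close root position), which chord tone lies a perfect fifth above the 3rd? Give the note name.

E

F#m7 (F# minor seventh): F#–A–C#–E.
The 3rd is A. A perfect fifth above A is E.
E is the chord's 7th.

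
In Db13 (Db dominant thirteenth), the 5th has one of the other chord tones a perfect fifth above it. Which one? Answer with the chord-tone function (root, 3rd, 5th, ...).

The chord tones of Db dominant thirteenth are Db, F, Ab, Cb, Eb, Bb.
The 5th is Ab. A perfect fifth above Ab is Eb.
Eb is the chord's 9th.

9th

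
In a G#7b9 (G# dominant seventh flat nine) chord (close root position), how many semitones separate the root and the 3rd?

4

Spelling the chord: G#-B#-D#-F#-A.
G# to B# is a major third: 4 semitones.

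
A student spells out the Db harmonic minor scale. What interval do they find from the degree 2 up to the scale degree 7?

major sixth

Db harmonic minor: Db Eb Fb Gb Ab Bbb C.
Degree 2 = Eb; scale degree 7 = C.
Eb up to C spans 6 letter names and 9 semitones — a major sixth.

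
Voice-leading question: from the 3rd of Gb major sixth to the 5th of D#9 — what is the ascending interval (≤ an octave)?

The 3rd of Gb major sixth is Bb; the 5th of D#9 is A#.
7 letter names make it a seventh; at 12 semitones (a half step wider than major) the quality is augmented.

A7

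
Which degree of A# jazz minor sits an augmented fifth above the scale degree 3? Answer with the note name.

G##

The scale is A# B# C# D# E# F## G##.
The scale degree 3 is C#; an augmented fifth above that is G## — scale degree 7.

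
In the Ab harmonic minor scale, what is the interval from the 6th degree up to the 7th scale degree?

The scale runs Ab Bb Cb Db Eb Fb G.
The 6th degree is Fb and the scale degree 7 is G.
Fb up to G is 3 semitones, a half step wider than a major second, so the interval is augmented.

A2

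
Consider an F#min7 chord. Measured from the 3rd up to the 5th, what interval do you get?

major third

The chord tones of F# minor seventh are F#, A, C#, E.
3rd = A; 5th = C#.
From A to C# is 4 semitones, exactly the major third.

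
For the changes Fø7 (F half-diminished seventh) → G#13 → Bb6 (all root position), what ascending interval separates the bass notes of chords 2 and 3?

The roots are G# and Bb.
From G# to Bb: 2 semitones over a third = diminished.

diminished 3rd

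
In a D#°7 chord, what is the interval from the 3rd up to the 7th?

The chord tones of D#dim7 (D# diminished seventh) are D#-F#-A-C.
So we need the interval from F# up to C.
From F# to C: 6 semitones over a fifth = diminished.

diminished fifth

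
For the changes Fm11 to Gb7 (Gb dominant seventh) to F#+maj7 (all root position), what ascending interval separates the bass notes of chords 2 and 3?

The roots are Gb and F#.
7 letter names make it a seventh; at 12 semitones (a half step wider than major) the quality is augmented.

augmented seventh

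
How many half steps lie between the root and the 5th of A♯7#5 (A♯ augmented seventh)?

8

A♯7#5: A♯–C𝄪–E𝄪–G♯.
A♯ to E𝄪 is an augmented fifth: 8 semitones.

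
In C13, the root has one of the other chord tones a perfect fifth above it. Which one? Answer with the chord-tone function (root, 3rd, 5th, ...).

5th

C13 is spelled C E G Bb D A.
The root is C. A perfect fifth above C is G.
G is the chord's 5th.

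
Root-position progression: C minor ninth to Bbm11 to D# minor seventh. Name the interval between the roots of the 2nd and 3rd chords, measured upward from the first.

The roots are Bb and D#.
Bb up to D# is 5 semitones, a half step wider than a major third, so the interval is augmented.

augmented third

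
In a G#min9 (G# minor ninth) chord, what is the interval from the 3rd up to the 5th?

Spelling the chord: G#–B–D#–F#–A#.
So we need the interval from B up to D#.
From B to D# is 4 semitones, exactly the major third.

major third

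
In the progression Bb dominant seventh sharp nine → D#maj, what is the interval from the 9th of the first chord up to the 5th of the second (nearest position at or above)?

The 9th of Bb dominant seventh sharp nine is C#; the 5th of D#maj is A#.
Counting 6 letters and 9 half steps from C# gives a major sixth.

major 6th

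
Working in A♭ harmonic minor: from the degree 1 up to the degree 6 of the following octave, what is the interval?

m13

The scale runs A♭ B♭ C♭ D♭ E♭ F♭ G.
That puts A♭ below F♭.
13 letter names make it a thirteenth; at 20 semitones (a half step narrower than major) the quality is minor.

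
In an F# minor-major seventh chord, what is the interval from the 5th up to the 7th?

Spelling the chord: F#–A–C#–E#.
The 5th is C# and the 7th is E#.
Counting 3 letters and 4 half steps from C# gives a major third.

major 3rd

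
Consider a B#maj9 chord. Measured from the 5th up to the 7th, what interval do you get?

major third

The chord tones of B#maj9 are B#–D##–F##–A##–C##.
5th = F##; 7th = A##.
F## up to A## spans 3 letter names and 4 semitones — a major third.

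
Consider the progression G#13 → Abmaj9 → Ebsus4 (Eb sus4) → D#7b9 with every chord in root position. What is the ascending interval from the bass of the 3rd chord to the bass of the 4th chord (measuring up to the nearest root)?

The roots are Eb and D#.
Eb up to D# is 12 semitones, a half step wider than a major seventh, so the interval is augmented.

augmented seventh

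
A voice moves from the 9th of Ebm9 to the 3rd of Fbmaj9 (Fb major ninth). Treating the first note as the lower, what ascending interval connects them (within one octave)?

The 9th of Ebm9 is F; the 3rd of Fbmaj9 (Fb major ninth) is Ab.
F up to Ab is 3 semitones, a half step narrower than a major third, so the interval is minor.

minor 3rd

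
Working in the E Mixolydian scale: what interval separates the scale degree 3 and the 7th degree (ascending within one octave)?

diminished 5th

E mixolydian: E F# G# A B C# D.
So we need the interval from G# up to D.
From G# to D: 6 semitones over a fifth = diminished.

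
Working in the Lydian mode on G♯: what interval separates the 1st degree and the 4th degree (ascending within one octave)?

Spelling the Lydian mode on G♯: G♯ A♯ B♯ C𝄪 D♯ E♯ F𝄪.
The 1st degree is G♯ and the 4th degree is C𝄪.
From G♯ to C𝄪: 6 semitones over a fourth = augmented.

A4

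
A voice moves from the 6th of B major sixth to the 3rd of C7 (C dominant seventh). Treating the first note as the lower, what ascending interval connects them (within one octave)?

minor sixth

The 6th of B major sixth is G#; the 3rd of C7 (C dominant seventh) is E.
6 letter names make it a sixth; at 8 semitones (a half step narrower than major) the quality is minor.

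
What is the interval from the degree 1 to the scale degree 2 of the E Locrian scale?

The scale runs E F G A Bb C D.
The degree 1 is E and the scale degree 2 is F.
2 letter names make it a second; at 1 semitone (a half step narrower than major) the quality is minor.

minor second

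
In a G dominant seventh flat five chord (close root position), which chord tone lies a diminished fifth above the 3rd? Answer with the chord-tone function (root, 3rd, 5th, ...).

7th

G dominant seventh flat five: G B D♭ F.
The 3rd is B. A diminished fifth above B is F.
F is the chord's 7th.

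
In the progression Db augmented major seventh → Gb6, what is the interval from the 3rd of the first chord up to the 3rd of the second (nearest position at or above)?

Db augmented major seventh has F as its 3rd, and Gb6 has Bb as its 3rd.
From F to Bb is 5 semitones, exactly the perfect fourth.

perfect fourth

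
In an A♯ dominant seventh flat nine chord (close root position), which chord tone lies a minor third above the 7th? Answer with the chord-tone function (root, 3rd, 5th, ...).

Spelling the chord: A♯, C𝄪, E♯, G♯, B.
The 7th is G♯. A minor third above G♯ is B.
B is the chord's 9th.

9th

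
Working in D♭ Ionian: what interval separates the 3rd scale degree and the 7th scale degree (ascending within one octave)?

The scale runs D♭ E♭ F G♭ A♭ B♭ C.
The 3rd scale degree is F and the 7th degree is C.
Counting 5 letters and 7 half steps from F gives a perfect fifth.

perfect fifth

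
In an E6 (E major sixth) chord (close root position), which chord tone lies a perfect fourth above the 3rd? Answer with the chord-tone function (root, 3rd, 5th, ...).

The chord tones of E6 are E, G#, B, C#.
The 3rd is G#. A perfect fourth above G# is C#.
C# is the chord's 6th.

6th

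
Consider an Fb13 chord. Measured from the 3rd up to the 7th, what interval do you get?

The chord tones of Fb13 are Fb–Ab–Cb–Ebb–Gb–Db.
That puts Ab below Ebb.
From Ab to Ebb: 6 semitones over a fifth = diminished.
That tritone between 3rd and 7th is what gives the dominant seventh its pull toward resolution.

diminished 5th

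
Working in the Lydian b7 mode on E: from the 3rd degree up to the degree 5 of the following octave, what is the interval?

The scale runs E F# G# A# B C# D.
That puts G# below B.
From G# to B: 15 semitones over a tenth = minor.

m10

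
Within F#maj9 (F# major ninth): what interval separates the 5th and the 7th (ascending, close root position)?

major 3rd

Spelling the chord: F#–A#–C#–E#–G#.
So we need the interval from C# up to E#.
From C# to E# is 4 semitones, exactly the major third.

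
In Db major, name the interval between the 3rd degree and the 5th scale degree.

The scale runs Db Eb F Gb Ab Bb C.
That puts F below Ab.
From F to Ab: 3 semitones over a third = minor.

minor third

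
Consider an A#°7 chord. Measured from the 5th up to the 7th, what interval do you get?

minor third

The chord tones of A#°7 (A# diminished seventh) are A# C# E G.
5th = E; 7th = G.
3 letter names make it a third; at 3 semitones (a half step narrower than major) the quality is minor.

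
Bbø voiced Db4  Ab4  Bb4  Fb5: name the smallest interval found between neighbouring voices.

Adjacent intervals: Db4→Ab4 = perfect fifth; Ab4→Bb4 = major second; Bb4→Fb5 = diminished fifth.
The smallest is Ab4 to Bb4, a major second (2 semitones).

major second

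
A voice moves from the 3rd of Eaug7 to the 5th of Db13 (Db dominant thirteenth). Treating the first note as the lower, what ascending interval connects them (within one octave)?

Eaug7 has G# as its 3rd, and Db13 (Db dominant thirteenth) has Ab as its 5th.
From G# to Ab: 0 semitones over a second = diminished.

diminished second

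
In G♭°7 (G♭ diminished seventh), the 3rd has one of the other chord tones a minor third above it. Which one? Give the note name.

Dbb

G♭°7: G♭–B𝄫–D𝄫–F𝄫.
The 3rd is B𝄫. A minor third above B𝄫 is D𝄫.
D𝄫 is the chord's 5th.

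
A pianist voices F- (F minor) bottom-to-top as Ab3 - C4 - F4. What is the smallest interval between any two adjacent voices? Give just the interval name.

Adjacent intervals: Ab3→C4 = major third; C4→F4 = perfect fourth.
The smallest is Ab3 to C4, a major third (4 semitones).

major 3rd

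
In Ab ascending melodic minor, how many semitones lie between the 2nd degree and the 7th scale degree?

9

The scale is Ab Bb Cb Db Eb F G.
Bb up to G is a major sixth — 9 semitones.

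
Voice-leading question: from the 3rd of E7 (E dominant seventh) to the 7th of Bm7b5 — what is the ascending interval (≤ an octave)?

m2

The 3rd of E7 (E dominant seventh) is G#; the 7th of Bm7b5 is A.
2 letter names make it a second; at 1 semitone (a half step narrower than major) the quality is minor.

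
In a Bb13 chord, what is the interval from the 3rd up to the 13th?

perfect eleventh

Bb dominant thirteenth is spelled Bb, D, F, Ab, C, G.
The 3rd is D and the 13th is G.
Counting 11 letters and 17 half steps from D gives a perfect eleventh.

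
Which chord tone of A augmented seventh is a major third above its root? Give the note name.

Spelling the chord: A-C#-E#-G.
The root is A. A major third above A is C#.
C# is the chord's 3rd.

C#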